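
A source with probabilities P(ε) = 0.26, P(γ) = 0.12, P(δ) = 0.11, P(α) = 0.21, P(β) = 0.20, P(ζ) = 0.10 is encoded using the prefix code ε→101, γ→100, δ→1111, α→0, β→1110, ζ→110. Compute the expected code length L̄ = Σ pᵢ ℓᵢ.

2.89 bits/symbol

L̄ = Σ pᵢ·ℓᵢ = 0.26·3 + 0.12·3 + 0.11·4 + 0.21·1 + 0.20·4 + 0.10·3 = 2.89 bits/symbol.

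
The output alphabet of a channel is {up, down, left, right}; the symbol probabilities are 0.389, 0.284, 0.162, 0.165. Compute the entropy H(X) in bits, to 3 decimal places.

1.900 bits

H = −Σ pᵢ log₂ pᵢ.
−0.389·log₂(0.389) = 0.5299
−0.284·log₂(0.284) = 0.5158
−0.162·log₂(0.162) = 0.4254
−0.165·log₂(0.165) = 0.4289
Sum ≈ 1.8999 → 1.900 bits.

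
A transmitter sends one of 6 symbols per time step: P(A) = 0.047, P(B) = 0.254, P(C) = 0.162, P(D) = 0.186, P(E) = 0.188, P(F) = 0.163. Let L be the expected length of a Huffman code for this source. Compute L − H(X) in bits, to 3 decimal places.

Entropy H = −Σ p log₂ p ≈ 2.4661 bits.
Huffman merges: 47/1000+81/500→209/1000; 163/1000+93/500→349/1000; 47/250+209/1000→397/1000; 127/500+349/1000→603/1000; 397/1000+603/1000→1. L = 1279/500 ≈ 2.5580.
L − H = 2.5580 − 2.4661 = 0.092 bits.

0.092 bits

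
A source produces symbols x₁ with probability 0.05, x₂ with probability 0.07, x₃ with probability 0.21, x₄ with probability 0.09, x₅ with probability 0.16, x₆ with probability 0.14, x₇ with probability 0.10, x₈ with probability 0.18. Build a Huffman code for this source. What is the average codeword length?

2.91 bits/symbol

Repeatedly combine the two least-probable nodes; the expected code length is the sum of the merged weights.
merge 1/20 + 7/100 → 3/25
merge 9/100 + 1/10 → 19/100
merge 3/25 + 7/50 → 13/50
merge 4/25 + 9/50 → 17/50
merge 19/100 + 21/100 → 2/5
merge 13/50 + 17/50 → 3/5
merge 2/5 + 3/5 → 1
L = 3/25 + 19/100 + 13/50 + 17/50 + 2/5 + 3/5 + 1 = 291/100 = 2.91 bits/symbol.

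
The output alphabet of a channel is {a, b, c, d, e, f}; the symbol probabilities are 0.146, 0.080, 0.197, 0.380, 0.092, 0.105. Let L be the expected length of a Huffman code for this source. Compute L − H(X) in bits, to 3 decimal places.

0.065 bits

Entropy H = −Σ p log₂ p ≈ 2.3471 bits.
Huffman merges: 2/25+23/250→43/250; 21/200+73/500→251/1000; 43/250+197/1000→369/1000; 251/1000+369/1000→31/50; 19/50+31/50→1. L = 603/250 ≈ 2.4120.
L − H = 2.4120 − 2.3471 = 0.065 bits.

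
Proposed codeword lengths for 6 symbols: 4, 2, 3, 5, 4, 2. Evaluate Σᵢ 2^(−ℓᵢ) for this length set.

0.78125

With common denominator 2^5 = 32: Σ 2^(−ℓᵢ) = 2/32 + 8/32 + 4/32 + 1/32 + 2/32 + 8/32 = 25/32 = 0.78125.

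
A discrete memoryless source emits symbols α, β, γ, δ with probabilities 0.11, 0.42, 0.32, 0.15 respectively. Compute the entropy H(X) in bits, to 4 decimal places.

H = −Σ pᵢ log₂ pᵢ.
−0.11·log₂(0.11) = 0.3503
−0.42·log₂(0.42) = 0.5256
−0.32·log₂(0.32) = 0.5260
−0.15·log₂(0.15) = 0.4105
Sum ≈ 1.8125 → 1.8125 bits.

1.8125 bits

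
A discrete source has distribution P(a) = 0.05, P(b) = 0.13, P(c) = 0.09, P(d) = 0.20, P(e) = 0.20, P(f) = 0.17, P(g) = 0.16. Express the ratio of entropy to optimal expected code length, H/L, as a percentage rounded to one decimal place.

98.5%

Entropy H = −Σ p log₂ p ≈ 2.6978 bits.
Huffman merges: 1/20+9/100→7/50; 13/100+7/50→27/100; 4/25+17/100→33/100; 1/5+1/5→2/5; 27/100+33/100→3/5; 2/5+3/5→1. L = 137/50 ≈ 2.7400.
Efficiency = H/L = 2.6978/2.7400 = 98.5%.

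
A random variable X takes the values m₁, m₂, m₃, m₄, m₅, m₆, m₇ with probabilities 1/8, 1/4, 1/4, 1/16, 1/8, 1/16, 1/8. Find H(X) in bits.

2.625 bits

Each probability is a power of 1/2, so log₂(1/p) is an integer.
H = Σ p·log₂(1/p) = 1/8·3 + 1/4·2 + 1/4·2 + 1/16·4 + 1/8·3 + 1/16·4 + 1/8·3 = 2.625 bits.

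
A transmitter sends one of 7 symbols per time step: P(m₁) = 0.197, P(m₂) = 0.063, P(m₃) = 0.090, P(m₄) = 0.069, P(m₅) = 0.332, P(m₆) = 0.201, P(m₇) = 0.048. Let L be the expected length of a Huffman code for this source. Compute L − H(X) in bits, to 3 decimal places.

Entropy H = −Σ p log₂ p ≈ 2.4955 bits.
Huffman merges: 6/125+63/1000→111/1000; 69/1000+9/100→159/1000; 111/1000+159/1000→27/100; 197/1000+201/1000→199/500; 27/100+83/250→301/500; 199/500+301/500→1. L = 127/50 ≈ 2.5400.
L − H = 2.5400 − 2.4955 = 0.045 bits.

0.045 bits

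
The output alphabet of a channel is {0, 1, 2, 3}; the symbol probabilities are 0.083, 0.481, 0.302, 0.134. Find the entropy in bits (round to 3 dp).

H = −Σ pᵢ log₂ pᵢ.
−0.083·log₂(0.083) = 0.2980
−0.481·log₂(0.481) = 0.5079
−0.302·log₂(0.302) = 0.5217
−0.134·log₂(0.134) = 0.3886
Sum ≈ 1.7161 → 1.716 bits.

1.716 bits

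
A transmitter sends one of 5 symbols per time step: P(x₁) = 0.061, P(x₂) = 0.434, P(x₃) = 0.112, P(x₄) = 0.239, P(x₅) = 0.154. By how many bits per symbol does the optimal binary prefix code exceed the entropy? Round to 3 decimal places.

0.034 bits

Entropy H = −Σ p log₂ p ≈ 2.0317 bits.
Huffman merges: 61/1000+14/125→173/1000; 77/500+173/1000→327/1000; 239/1000+327/1000→283/500; 217/500+283/500→1. L = 1033/500 ≈ 2.0660.
L − H = 2.0660 − 2.0317 = 0.034 bits.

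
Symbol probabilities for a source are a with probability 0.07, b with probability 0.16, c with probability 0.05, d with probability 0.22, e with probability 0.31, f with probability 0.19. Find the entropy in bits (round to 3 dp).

2.367 bits

H = −Σ pᵢ log₂ pᵢ.
−0.07·log₂(0.07) = 0.2686
−0.16·log₂(0.16) = 0.4230
−0.05·log₂(0.05) = 0.2161
−0.22·log₂(0.22) = 0.4806
−0.31·log₂(0.31) = 0.5238
−0.19·log₂(0.19) = 0.4552
Sum ≈ 2.3673 → 2.367 bits.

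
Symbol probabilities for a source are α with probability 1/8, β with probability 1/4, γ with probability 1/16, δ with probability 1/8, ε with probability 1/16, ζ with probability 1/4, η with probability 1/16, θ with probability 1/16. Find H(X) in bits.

2.75 bits

Each probability is a power of 1/2, so log₂(1/p) is an integer.
H = Σ p·log₂(1/p) = 1/8·3 + 1/4·2 + 1/16·4 + 1/8·3 + 1/16·4 + 1/4·2 + 1/16·4 + 1/16·4 = 2.75 bits.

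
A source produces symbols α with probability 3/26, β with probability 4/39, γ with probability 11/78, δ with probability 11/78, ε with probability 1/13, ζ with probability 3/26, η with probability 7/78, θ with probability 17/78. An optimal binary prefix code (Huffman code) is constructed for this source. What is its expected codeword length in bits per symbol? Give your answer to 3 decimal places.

2.949 bits/symbol

Repeatedly combine the two least-probable nodes; the expected code length is the sum of the merged weights.
merge 1/13 + 7/78 → 1/6
merge 4/39 + 3/26 → 17/78
merge 3/26 + 11/78 → 10/39
merge 11/78 + 1/6 → 4/13
merge 17/78 + 17/78 → 17/39
merge 10/39 + 4/13 → 22/39
merge 17/39 + 22/39 → 1
L = 1/6 + 17/78 + 10/39 + 4/13 + 17/39 + 22/39 + 1 = 115/39 ≈ 2.949 bits/symbol.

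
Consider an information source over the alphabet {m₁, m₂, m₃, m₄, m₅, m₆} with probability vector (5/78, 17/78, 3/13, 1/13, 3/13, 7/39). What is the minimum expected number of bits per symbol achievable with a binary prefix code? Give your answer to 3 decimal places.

Repeatedly combine the two least-probable nodes; the expected code length is the sum of the merged weights.
merge 5/78 + 1/13 → 11/78
merge 11/78 + 7/39 → 25/78
merge 17/78 + 3/13 → 35/78
merge 3/13 + 25/78 → 43/78
merge 35/78 + 43/78 → 1
L = 11/78 + 25/78 + 35/78 + 43/78 + 1 = 32/13 ≈ 2.462 bits/symbol.

2.462 bits/symbol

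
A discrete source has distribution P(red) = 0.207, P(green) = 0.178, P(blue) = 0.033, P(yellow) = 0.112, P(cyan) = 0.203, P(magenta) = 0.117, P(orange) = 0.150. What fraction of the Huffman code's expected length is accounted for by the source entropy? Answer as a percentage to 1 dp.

97.6%

Entropy H = −Σ p log₂ p ≈ 2.6694 bits.
Huffman merges: 33/1000+14/125→29/200; 117/1000+29/200→131/500; 3/20+89/500→41/125; 203/1000+207/1000→41/100; 131/500+41/125→59/100; 41/100+59/100→1. L = 547/200 ≈ 2.7350.
Efficiency = H/L = 2.6694/2.7350 = 97.6%.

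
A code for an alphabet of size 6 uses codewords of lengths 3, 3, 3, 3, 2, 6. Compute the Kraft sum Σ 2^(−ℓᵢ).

With common denominator 2^6 = 64: Σ 2^(−ℓᵢ) = 8/64 + 8/64 + 8/64 + 8/64 + 16/64 + 1/64 = 49/64 = 0.765625.

0.765625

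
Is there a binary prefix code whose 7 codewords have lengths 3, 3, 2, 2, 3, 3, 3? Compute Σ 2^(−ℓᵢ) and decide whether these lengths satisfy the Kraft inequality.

With common denominator 2^3 = 8: Σ 2^(−ℓᵢ) = 1/8 + 1/8 + 2/8 + 2/8 + 1/8 + 1/8 + 1/8 = 9/8 = 1.125.
Kraft's inequality requires Σ ≤ 1; here Σ = 1.125 > 1, so no such prefix code exists.

1.125; no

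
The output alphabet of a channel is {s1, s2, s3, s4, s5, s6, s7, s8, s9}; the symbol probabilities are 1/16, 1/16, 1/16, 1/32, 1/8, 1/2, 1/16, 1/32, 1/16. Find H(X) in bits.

Each probability is a power of 1/2, so log₂(1/p) is an integer.
H = Σ p·log₂(1/p) = 1/16·4 + 1/16·4 + 1/16·4 + 1/32·5 + 1/8·3 + 1/2·1 + 1/16·4 + 1/32·5 + 1/16·4 = 2.4375 bits.

2.4375 bits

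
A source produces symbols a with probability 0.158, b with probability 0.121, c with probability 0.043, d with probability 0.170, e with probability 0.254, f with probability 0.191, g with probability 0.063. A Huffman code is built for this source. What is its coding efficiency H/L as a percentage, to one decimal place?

Entropy H = −Σ p log₂ p ≈ 2.6287 bits.
Huffman merges: 43/1000+63/1000→53/500; 53/500+121/1000→227/1000; 79/500+17/100→41/125; 191/1000+227/1000→209/500; 127/500+41/125→291/500; 209/500+291/500→1. L = 2661/1000 ≈ 2.6610.
Efficiency = H/L = 2.6287/2.6610 = 98.8%.

98.8%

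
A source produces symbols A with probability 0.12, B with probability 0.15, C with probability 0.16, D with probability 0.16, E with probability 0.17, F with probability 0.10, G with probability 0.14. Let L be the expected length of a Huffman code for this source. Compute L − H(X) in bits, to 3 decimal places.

Entropy H = −Σ p log₂ p ≈ 2.7875 bits.
Huffman merges: 1/10+3/25→11/50; 7/50+3/20→29/100; 4/25+4/25→8/25; 17/100+11/50→39/100; 29/100+8/25→61/100; 39/100+61/100→1. L = 283/100 ≈ 2.8300.
L − H = 2.8300 − 2.7875 = 0.042 bits.

0.042 bits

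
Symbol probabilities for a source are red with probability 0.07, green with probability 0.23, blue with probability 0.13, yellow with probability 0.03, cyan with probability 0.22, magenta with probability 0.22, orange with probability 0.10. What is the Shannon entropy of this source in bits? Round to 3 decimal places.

H = −Σ pᵢ log₂ pᵢ.
−0.07·log₂(0.07) = 0.2686
−0.23·log₂(0.23) = 0.4877
−0.13·log₂(0.13) = 0.3826
−0.03·log₂(0.03) = 0.1518
−0.22·log₂(0.22) = 0.4806
−0.22·log₂(0.22) = 0.4806
−0.10·log₂(0.10) = 0.3322
Sum ≈ 2.5840 → 2.584 bits.

2.584 bits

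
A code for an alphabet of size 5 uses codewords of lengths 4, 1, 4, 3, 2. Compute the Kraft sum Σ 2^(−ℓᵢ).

1

With common denominator 2^4 = 16: Σ 2^(−ℓᵢ) = 1/16 + 8/16 + 1/16 + 2/16 + 4/16 = 16/16 = 1.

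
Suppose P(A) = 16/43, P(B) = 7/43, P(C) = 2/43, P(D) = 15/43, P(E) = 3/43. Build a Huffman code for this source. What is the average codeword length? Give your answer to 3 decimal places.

Repeatedly combine the two least-probable nodes; the expected code length is the sum of the merged weights.
merge 2/43 + 3/43 → 5/43
merge 5/43 + 7/43 → 12/43
merge 12/43 + 15/43 → 27/43
merge 16/43 + 27/43 → 1
L = 5/43 + 12/43 + 27/43 + 1 = 87/43 ≈ 2.023 bits/symbol.

2.023 bits/symbol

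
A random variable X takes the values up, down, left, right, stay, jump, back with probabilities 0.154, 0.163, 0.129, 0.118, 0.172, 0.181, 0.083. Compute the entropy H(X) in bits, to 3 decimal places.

H = −Σ pᵢ log₂ pᵢ.
−0.154·log₂(0.154) = 0.4156
−0.163·log₂(0.163) = 0.4266
−0.129·log₂(0.129) = 0.3811
−0.118·log₂(0.118) = 0.3638
−0.172·log₂(0.172) = 0.4368
−0.181·log₂(0.181) = 0.4463
−0.083·log₂(0.083) = 0.2980
Sum ≈ 2.7683 → 2.768 bits.

2.768 bits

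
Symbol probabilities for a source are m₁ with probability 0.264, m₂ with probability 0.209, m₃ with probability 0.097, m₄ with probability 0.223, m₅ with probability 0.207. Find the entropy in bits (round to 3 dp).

H = −Σ pᵢ log₂ pᵢ.
−0.264·log₂(0.264) = 0.5072
−0.209·log₂(0.209) = 0.4720
−0.097·log₂(0.097) = 0.3265
−0.223·log₂(0.223) = 0.4828
−0.207·log₂(0.207) = 0.4704
Sum ≈ 2.2589 → 2.259 bits.

2.259 bits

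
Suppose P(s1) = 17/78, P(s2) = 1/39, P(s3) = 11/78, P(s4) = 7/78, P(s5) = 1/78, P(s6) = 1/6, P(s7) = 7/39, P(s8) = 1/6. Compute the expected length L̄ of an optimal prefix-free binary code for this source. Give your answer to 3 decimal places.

2.769 bits/symbol

Repeatedly combine the two least-probable nodes; the expected code length is the sum of the merged weights.
merge 1/78 + 1/39 → 1/26
merge 1/26 + 7/78 → 5/39
merge 5/39 + 11/78 → 7/26
merge 1/6 + 1/6 → 1/3
merge 7/39 + 17/78 → 31/78
merge 7/26 + 1/3 → 47/78
merge 31/78 + 47/78 → 1
L = 1/26 + 5/39 + 7/26 + 1/3 + 31/78 + 47/78 + 1 = 36/13 ≈ 2.769 bits/symbol.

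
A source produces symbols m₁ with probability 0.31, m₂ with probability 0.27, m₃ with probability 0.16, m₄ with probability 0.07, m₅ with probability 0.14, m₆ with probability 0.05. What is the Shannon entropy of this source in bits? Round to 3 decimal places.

2.339 bits

H = −Σ pᵢ log₂ pᵢ.
−0.31·log₂(0.31) = 0.5238
−0.27·log₂(0.27) = 0.5100
−0.16·log₂(0.16) = 0.4230
−0.07·log₂(0.07) = 0.2686
−0.14·log₂(0.14) = 0.3971
−0.05·log₂(0.05) = 0.2161
Sum ≈ 2.3386 → 2.339 bits.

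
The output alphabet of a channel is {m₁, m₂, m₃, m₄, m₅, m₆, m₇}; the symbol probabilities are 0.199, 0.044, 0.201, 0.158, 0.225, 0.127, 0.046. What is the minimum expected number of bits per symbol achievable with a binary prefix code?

Repeatedly combine the two least-probable nodes; the expected code length is the sum of the merged weights.
merge 11/250 + 23/500 → 9/100
merge 9/100 + 127/1000 → 217/1000
merge 79/500 + 199/1000 → 357/1000
merge 201/1000 + 217/1000 → 209/500
merge 9/40 + 357/1000 → 291/500
merge 209/500 + 291/500 → 1
L = 9/100 + 217/1000 + 357/1000 + 209/500 + 291/500 + 1 = 333/125 = 2.664 bits/symbol.

2.664 bits/symbol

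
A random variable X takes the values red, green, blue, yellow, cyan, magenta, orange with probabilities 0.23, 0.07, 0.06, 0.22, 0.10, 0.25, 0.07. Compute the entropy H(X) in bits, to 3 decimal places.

2.581 bits

H = −Σ pᵢ log₂ pᵢ.
−0.23·log₂(0.23) = 0.4877
−0.07·log₂(0.07) = 0.2686
−0.06·log₂(0.06) = 0.2435
−0.22·log₂(0.22) = 0.4806
−0.10·log₂(0.10) = 0.3322
−0.25·log₂(0.25) = 0.5000
−0.07·log₂(0.07) = 0.2686
Sum ≈ 2.5811 → 2.581 bits.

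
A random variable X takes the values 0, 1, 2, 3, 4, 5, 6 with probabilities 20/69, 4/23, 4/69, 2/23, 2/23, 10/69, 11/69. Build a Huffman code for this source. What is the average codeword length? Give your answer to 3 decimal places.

2.681 bits/symbol

Repeatedly combine the two least-probable nodes; the expected code length is the sum of the merged weights.
merge 4/69 + 2/23 → 10/69
merge 2/23 + 10/69 → 16/69
merge 10/69 + 11/69 → 7/23
merge 4/23 + 16/69 → 28/69
merge 20/69 + 7/23 → 41/69
merge 28/69 + 41/69 → 1
L = 10/69 + 16/69 + 7/23 + 28/69 + 41/69 + 1 = 185/69 ≈ 2.681 bits/symbol.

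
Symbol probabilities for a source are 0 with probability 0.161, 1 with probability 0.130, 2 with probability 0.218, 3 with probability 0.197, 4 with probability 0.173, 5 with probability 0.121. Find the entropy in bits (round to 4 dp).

H = −Σ pᵢ log₂ pᵢ.
−0.161·log₂(0.161) = 0.4242
−0.130·log₂(0.130) = 0.3826
−0.218·log₂(0.218) = 0.4791
−0.197·log₂(0.197) = 0.4617
−0.173·log₂(0.173) = 0.4379
−0.121·log₂(0.121) = 0.3687
Sum ≈ 2.5542 → 2.5542 bits.

2.5542 bits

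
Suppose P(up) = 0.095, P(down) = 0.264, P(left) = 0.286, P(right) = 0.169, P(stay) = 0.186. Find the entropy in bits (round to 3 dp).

H = −Σ pᵢ log₂ pᵢ.
−0.095·log₂(0.095) = 0.3226
−0.264·log₂(0.264) = 0.5072
−0.286·log₂(0.286) = 0.5165
−0.169·log₂(0.169) = 0.4335
−0.186·log₂(0.186) = 0.4514
Sum ≈ 2.2312 → 2.231 bits.

2.231 bits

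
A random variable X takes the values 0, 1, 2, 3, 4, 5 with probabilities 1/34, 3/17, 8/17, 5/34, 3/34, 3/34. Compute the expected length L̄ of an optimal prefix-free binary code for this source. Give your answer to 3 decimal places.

2.176 bits/symbol

Repeatedly combine the two least-probable nodes; the expected code length is the sum of the merged weights.
merge 1/34 + 3/34 → 2/17
merge 3/34 + 2/17 → 7/34
merge 5/34 + 3/17 → 11/34
merge 7/34 + 11/34 → 9/17
merge 8/17 + 9/17 → 1
L = 2/17 + 7/34 + 11/34 + 9/17 + 1 = 37/17 ≈ 2.176 bits/symbol.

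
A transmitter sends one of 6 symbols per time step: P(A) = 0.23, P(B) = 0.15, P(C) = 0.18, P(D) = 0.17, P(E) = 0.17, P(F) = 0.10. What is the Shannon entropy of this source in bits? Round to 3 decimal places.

H = −Σ pᵢ log₂ pᵢ.
−0.23·log₂(0.23) = 0.4877
−0.15·log₂(0.15) = 0.4105
−0.18·log₂(0.18) = 0.4453
−0.17·log₂(0.17) = 0.4346
−0.17·log₂(0.17) = 0.4346
−0.10·log₂(0.10) = 0.3322
Sum ≈ 2.5449 → 2.545 bits.

2.545 bits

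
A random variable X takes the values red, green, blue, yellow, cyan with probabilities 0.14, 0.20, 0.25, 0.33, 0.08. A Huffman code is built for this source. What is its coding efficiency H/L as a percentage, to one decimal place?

Entropy H = −Σ p log₂ p ≈ 2.1808 bits.
Huffman merges: 2/25+7/50→11/50; 1/5+11/50→21/50; 1/4+33/100→29/50; 21/50+29/50→1. L = 111/50 ≈ 2.2200.
Efficiency = H/L = 2.1808/2.2200 = 98.2%.

98.2%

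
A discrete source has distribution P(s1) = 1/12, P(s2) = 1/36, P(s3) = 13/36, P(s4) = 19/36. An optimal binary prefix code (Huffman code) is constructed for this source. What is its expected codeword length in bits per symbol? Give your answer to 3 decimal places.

1.583 bits/symbol

Repeatedly combine the two least-probable nodes; the expected code length is the sum of the merged weights.
merge 1/36 + 1/12 → 1/9
merge 1/9 + 13/36 → 17/36
merge 17/36 + 19/36 → 1
L = 1/9 + 17/36 + 1 = 19/12 ≈ 1.583 bits/symbol.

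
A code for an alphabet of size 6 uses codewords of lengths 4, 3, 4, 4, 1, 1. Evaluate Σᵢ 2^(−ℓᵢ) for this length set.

1.3125

With common denominator 2^4 = 16: Σ 2^(−ℓᵢ) = 1/16 + 2/16 + 1/16 + 1/16 + 8/16 + 8/16 = 21/16 = 1.3125.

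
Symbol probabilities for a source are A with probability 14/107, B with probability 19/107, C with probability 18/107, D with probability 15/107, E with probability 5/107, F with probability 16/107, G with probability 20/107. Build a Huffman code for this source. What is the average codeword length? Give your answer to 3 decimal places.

Repeatedly combine the two least-probable nodes; the expected code length is the sum of the merged weights.
merge 5/107 + 14/107 → 19/107
merge 15/107 + 16/107 → 31/107
merge 18/107 + 19/107 → 37/107
merge 19/107 + 20/107 → 39/107
merge 31/107 + 37/107 → 68/107
merge 39/107 + 68/107 → 1
L = 19/107 + 31/107 + 37/107 + 39/107 + 68/107 + 1 = 301/107 ≈ 2.813 bits/symbol.

2.813 bits/symbol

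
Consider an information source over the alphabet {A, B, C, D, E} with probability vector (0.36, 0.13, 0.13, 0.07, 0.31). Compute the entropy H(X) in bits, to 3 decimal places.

H = −Σ pᵢ log₂ pᵢ.
−0.36·log₂(0.36) = 0.5306
−0.13·log₂(0.13) = 0.3826
−0.13·log₂(0.13) = 0.3826
−0.07·log₂(0.07) = 0.2686
−0.31·log₂(0.31) = 0.5238
Sum ≈ 2.0883 → 2.088 bits.

2.088 bits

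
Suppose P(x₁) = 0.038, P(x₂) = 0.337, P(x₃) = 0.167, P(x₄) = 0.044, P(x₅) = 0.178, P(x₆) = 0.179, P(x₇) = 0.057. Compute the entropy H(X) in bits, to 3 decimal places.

H = −Σ pᵢ log₂ pᵢ.
−0.038·log₂(0.038) = 0.1793
−0.337·log₂(0.337) = 0.5288
−0.167·log₂(0.167) = 0.4312
−0.044·log₂(0.044) = 0.1983
−0.178·log₂(0.178) = 0.4432
−0.179·log₂(0.179) = 0.4443
−0.057·log₂(0.057) = 0.2356
Sum ≈ 2.4607 → 2.461 bits.

2.461 bits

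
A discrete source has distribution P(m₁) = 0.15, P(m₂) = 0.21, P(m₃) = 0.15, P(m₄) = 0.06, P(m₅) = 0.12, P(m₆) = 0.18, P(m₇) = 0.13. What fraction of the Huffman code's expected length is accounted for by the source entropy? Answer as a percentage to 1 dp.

97.9%

Entropy H = −Σ p log₂ p ≈ 2.7325 bits.
Huffman merges: 3/50+3/25→9/50; 13/100+3/20→7/25; 3/20+9/50→33/100; 9/50+21/100→39/100; 7/25+33/100→61/100; 39/100+61/100→1. L = 279/100 ≈ 2.7900.
Efficiency = H/L = 2.7325/2.7900 = 97.9%.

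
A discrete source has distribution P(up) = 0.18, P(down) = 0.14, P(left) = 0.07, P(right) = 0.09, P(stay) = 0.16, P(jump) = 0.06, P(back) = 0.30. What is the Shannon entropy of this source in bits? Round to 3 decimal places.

H = −Σ pᵢ log₂ pᵢ.
−0.18·log₂(0.18) = 0.4453
−0.14·log₂(0.14) = 0.3971
−0.07·log₂(0.07) = 0.2686
−0.09·log₂(0.09) = 0.3127
−0.16·log₂(0.16) = 0.4230
−0.06·log₂(0.06) = 0.2435
−0.30·log₂(0.30) = 0.5211
Sum ≈ 2.6113 → 2.611 bits.

2.611 bits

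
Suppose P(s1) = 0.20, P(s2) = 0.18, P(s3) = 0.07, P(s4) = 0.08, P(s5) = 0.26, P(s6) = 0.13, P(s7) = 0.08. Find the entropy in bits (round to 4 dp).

2.6492 bits

H = −Σ pᵢ log₂ pᵢ.
−0.20·log₂(0.20) = 0.4644
−0.18·log₂(0.18) = 0.4453
−0.07·log₂(0.07) = 0.2686
−0.08·log₂(0.08) = 0.2915
−0.26·log₂(0.26) = 0.5053
−0.13·log₂(0.13) = 0.3826
−0.08·log₂(0.08) = 0.2915
Sum ≈ 2.6492 → 2.6492 bits.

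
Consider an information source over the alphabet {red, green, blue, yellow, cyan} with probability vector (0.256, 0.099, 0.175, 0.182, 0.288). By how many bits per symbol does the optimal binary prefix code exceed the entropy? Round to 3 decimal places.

0.036 bits

Entropy H = −Σ p log₂ p ≈ 2.2382 bits.
Huffman merges: 99/1000+7/40→137/500; 91/500+32/125→219/500; 137/500+36/125→281/500; 219/500+281/500→1. L = 1137/500 ≈ 2.2740.
L − H = 2.2740 − 2.2382 = 0.036 bits.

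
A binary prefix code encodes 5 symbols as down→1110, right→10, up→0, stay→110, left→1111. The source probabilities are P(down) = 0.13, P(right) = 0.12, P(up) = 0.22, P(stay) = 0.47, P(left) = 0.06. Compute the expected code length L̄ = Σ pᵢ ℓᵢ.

2.63 bits/symbol

L̄ = Σ pᵢ·ℓᵢ = 0.13·4 + 0.12·2 + 0.22·1 + 0.47·3 + 0.06·4 = 2.63 bits/symbol.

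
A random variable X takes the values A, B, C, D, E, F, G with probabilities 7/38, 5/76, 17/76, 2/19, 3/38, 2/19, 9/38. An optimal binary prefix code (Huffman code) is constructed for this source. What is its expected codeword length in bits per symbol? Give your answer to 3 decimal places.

Repeatedly combine the two least-probable nodes; the expected code length is the sum of the merged weights.
merge 5/76 + 3/38 → 11/76
merge 2/19 + 2/19 → 4/19
merge 11/76 + 7/38 → 25/76
merge 4/19 + 17/76 → 33/76
merge 9/38 + 25/76 → 43/76
merge 33/76 + 43/76 → 1
L = 11/76 + 4/19 + 25/76 + 33/76 + 43/76 + 1 = 51/19 ≈ 2.684 bits/symbol.

2.684 bits/symbol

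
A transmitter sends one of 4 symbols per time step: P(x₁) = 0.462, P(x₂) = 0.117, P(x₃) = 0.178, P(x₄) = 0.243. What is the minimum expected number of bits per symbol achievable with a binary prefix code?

1.833 bits/symbol

Repeatedly combine the two least-probable nodes; the expected code length is the sum of the merged weights.
merge 117/1000 + 89/500 → 59/200
merge 243/1000 + 59/200 → 269/500
merge 231/500 + 269/500 → 1
L = 59/200 + 269/500 + 1 = 1833/1000 = 1.833 bits/symbol.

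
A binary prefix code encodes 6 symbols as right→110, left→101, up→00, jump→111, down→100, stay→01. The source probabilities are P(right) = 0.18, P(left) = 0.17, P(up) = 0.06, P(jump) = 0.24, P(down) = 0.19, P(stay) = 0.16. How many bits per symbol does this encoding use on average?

L̄ = Σ pᵢ·ℓᵢ = 0.18·3 + 0.17·3 + 0.06·2 + 0.24·3 + 0.19·3 + 0.16·2 = 2.78 bits/symbol.

2.78 bits/symbol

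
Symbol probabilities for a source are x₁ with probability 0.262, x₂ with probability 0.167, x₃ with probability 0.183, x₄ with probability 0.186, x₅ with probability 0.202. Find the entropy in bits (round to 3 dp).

H = −Σ pᵢ log₂ pᵢ.
−0.262·log₂(0.262) = 0.5063
−0.167·log₂(0.167) = 0.4312
−0.183·log₂(0.183) = 0.4484
−0.186·log₂(0.186) = 0.4514
−0.202·log₂(0.202) = 0.4661
Sum ≈ 2.3033 → 2.303 bits.

2.303 bits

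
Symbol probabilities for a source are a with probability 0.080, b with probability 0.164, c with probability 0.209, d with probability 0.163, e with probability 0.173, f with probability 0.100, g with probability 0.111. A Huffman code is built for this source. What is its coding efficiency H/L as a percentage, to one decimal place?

Entropy H = −Σ p log₂ p ≈ 2.7400 bits.
Huffman merges: 2/25+1/10→9/50; 111/1000+163/1000→137/500; 41/250+173/1000→337/1000; 9/50+209/1000→389/1000; 137/500+337/1000→611/1000; 389/1000+611/1000→1. L = 2791/1000 ≈ 2.7910.
Efficiency = H/L = 2.7400/2.7910 = 98.2%.

98.2%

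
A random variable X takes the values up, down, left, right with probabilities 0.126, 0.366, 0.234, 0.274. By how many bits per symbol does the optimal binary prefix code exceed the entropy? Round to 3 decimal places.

Entropy H = −Σ p log₂ p ≈ 1.9094 bits.
Huffman merges: 63/500+117/500→9/25; 137/500+9/25→317/500; 183/500+317/500→1. L = 997/500 ≈ 1.9940.
L − H = 1.9940 − 1.9094 = 0.085 bits.

0.085 bits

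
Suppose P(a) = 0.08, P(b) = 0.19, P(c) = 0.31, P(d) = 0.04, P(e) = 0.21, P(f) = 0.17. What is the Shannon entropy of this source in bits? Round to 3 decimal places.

2.364 bits

H = −Σ pᵢ log₂ pᵢ.
−0.08·log₂(0.08) = 0.2915
−0.19·log₂(0.19) = 0.4552
−0.31·log₂(0.31) = 0.5238
−0.04·log₂(0.04) = 0.1858
−0.21·log₂(0.21) = 0.4728
−0.17·log₂(0.17) = 0.4346
Sum ≈ 2.3637 → 2.364 bits.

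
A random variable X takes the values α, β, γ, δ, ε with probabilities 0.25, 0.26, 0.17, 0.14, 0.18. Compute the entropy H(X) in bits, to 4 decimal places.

2.2823 bits

H = −Σ pᵢ log₂ pᵢ.
−0.25·log₂(0.25) = 0.5000
−0.26·log₂(0.26) = 0.5053
−0.17·log₂(0.17) = 0.4346
−0.14·log₂(0.14) = 0.3971
−0.18·log₂(0.18) = 0.4453
Sum ≈ 2.2823 → 2.2823 bits.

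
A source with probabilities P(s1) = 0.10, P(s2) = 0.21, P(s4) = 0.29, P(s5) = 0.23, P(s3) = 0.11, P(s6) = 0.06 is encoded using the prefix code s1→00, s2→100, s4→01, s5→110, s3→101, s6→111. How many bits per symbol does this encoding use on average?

L̄ = Σ pᵢ·ℓᵢ = 0.10·2 + 0.21·3 + 0.29·2 + 0.23·3 + 0.11·3 + 0.06·3 = 2.61 bits/symbol.

2.61 bits/symbol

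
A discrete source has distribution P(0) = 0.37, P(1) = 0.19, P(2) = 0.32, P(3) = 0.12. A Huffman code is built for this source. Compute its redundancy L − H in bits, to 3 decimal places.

0.061 bits

Entropy H = −Σ p log₂ p ≈ 1.8791 bits.
Huffman merges: 3/25+19/100→31/100; 31/100+8/25→63/100; 37/100+63/100→1. L = 97/50 ≈ 1.9400.
L − H = 1.9400 − 1.8791 = 0.061 bits.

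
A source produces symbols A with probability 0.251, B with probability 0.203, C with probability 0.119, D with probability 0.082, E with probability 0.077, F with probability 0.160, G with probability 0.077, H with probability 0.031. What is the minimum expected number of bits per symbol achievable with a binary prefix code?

2.813 bits/symbol

Repeatedly combine the two least-probable nodes; the expected code length is the sum of the merged weights.
merge 31/1000 + 77/1000 → 27/250
merge 77/1000 + 41/500 → 159/1000
merge 27/250 + 119/1000 → 227/1000
merge 159/1000 + 4/25 → 319/1000
merge 203/1000 + 227/1000 → 43/100
merge 251/1000 + 319/1000 → 57/100
merge 43/100 + 57/100 → 1
L = 27/250 + 159/1000 + 227/1000 + 319/1000 + 43/100 + 57/100 + 1 = 2813/1000 = 2.813 bits/symbol.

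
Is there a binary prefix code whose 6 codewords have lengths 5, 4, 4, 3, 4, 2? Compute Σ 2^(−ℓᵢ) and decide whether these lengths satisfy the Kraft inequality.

0.59375; yes

With common denominator 2^5 = 32: Σ 2^(−ℓᵢ) = 1/32 + 2/32 + 2/32 + 4/32 + 2/32 + 8/32 = 19/32 = 0.59375.
Kraft's inequality requires Σ ≤ 1; here Σ = 0.59375 ≤ 1, so such a prefix code exists.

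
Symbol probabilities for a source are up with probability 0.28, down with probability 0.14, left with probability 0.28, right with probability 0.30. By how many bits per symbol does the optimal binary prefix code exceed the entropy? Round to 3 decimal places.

0.053 bits

Entropy H = −Σ p log₂ p ≈ 1.9466 bits.
Huffman merges: 7/50+7/25→21/50; 7/25+3/10→29/50; 21/50+29/50→1. L = 2 ≈ 2.0000.
L − H = 2.0000 − 1.9466 = 0.053 bits.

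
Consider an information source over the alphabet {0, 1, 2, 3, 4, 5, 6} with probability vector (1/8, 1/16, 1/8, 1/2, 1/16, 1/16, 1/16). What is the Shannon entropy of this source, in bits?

2.25 bits

Each probability is a power of 1/2, so log₂(1/p) is an integer.
H = Σ p·log₂(1/p) = 1/8·3 + 1/16·4 + 1/8·3 + 1/2·1 + 1/16·4 + 1/16·4 + 1/16·4 = 2.25 bits.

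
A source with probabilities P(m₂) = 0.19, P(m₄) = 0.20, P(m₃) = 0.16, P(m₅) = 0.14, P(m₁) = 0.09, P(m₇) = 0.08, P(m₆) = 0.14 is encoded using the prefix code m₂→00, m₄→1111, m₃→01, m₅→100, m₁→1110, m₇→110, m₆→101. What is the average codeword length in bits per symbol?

2.94 bits/symbol

L̄ = Σ pᵢ·ℓᵢ = 0.19·2 + 0.20·4 + 0.16·2 + 0.14·3 + 0.09·4 + 0.08·3 + 0.14·3 = 2.94 bits/symbol.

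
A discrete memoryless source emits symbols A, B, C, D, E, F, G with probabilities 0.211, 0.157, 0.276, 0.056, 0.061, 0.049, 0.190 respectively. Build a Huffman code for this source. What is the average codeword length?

2.594 bits/symbol

Repeatedly combine the two least-probable nodes; the expected code length is the sum of the merged weights.
merge 49/1000 + 7/125 → 21/200
merge 61/1000 + 21/200 → 83/500
merge 157/1000 + 83/500 → 323/1000
merge 19/100 + 211/1000 → 401/1000
merge 69/250 + 323/1000 → 599/1000
merge 401/1000 + 599/1000 → 1
L = 21/200 + 83/500 + 323/1000 + 401/1000 + 599/1000 + 1 = 1297/500 = 2.594 bits/symbol.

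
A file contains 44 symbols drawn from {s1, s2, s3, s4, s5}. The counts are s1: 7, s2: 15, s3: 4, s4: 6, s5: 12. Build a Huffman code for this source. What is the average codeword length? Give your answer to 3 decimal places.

2.227 bits/symbol

Probabilities are the counts divided by 44.
Repeatedly combine the two least-probable nodes; the expected code length is the sum of the merged weights.
merge 1/11 + 3/22 → 5/22
merge 7/44 + 5/22 → 17/44
merge 3/11 + 15/44 → 27/44
merge 17/44 + 27/44 → 1
L = 5/22 + 17/44 + 27/44 + 1 = 49/22 ≈ 2.227 bits/symbol.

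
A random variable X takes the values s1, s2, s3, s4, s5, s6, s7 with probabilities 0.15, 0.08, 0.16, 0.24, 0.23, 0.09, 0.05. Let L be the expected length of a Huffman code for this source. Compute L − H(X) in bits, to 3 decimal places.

Entropy H = −Σ p log₂ p ≈ 2.6356 bits.
Huffman merges: 1/20+2/25→13/100; 9/100+13/100→11/50; 3/20+4/25→31/100; 11/50+23/100→9/20; 6/25+31/100→11/20; 9/20+11/20→1. L = 133/50 ≈ 2.6600.
L − H = 2.6600 − 2.6356 = 0.024 bits.

0.024 bits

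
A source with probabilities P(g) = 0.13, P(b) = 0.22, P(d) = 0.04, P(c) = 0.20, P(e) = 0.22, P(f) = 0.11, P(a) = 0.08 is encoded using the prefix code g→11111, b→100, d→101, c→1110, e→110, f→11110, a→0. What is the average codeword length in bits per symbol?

L̄ = Σ pᵢ·ℓᵢ = 0.13·5 + 0.22·3 + 0.04·3 + 0.20·4 + 0.22·3 + 0.11·5 + 0.08·1 = 3.52 bits/symbol.

3.52 bits/symbol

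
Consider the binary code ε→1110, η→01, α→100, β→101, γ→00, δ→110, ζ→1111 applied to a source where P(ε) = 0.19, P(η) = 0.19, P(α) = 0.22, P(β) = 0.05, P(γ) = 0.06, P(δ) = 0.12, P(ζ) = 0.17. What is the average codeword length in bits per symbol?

L̄ = Σ pᵢ·ℓᵢ = 0.19·4 + 0.19·2 + 0.22·3 + 0.05·3 + 0.06·2 + 0.12·3 + 0.17·4 = 3.11 bits/symbol.

3.11 bits/symbol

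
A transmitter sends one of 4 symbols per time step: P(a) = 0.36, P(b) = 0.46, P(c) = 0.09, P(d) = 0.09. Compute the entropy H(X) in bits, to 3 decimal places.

H = −Σ pᵢ log₂ pᵢ.
−0.36·log₂(0.36) = 0.5306
−0.46·log₂(0.46) = 0.5153
−0.09·log₂(0.09) = 0.3127
−0.09·log₂(0.09) = 0.3127
Sum ≈ 1.6713 → 1.671 bits.

1.671 bits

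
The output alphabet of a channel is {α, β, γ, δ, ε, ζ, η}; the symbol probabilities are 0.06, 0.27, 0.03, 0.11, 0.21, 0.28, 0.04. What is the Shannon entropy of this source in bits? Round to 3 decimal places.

H = −Σ pᵢ log₂ pᵢ.
−0.06·log₂(0.06) = 0.2435
−0.27·log₂(0.27) = 0.5100
−0.03·log₂(0.03) = 0.1518
−0.11·log₂(0.11) = 0.3503
−0.21·log₂(0.21) = 0.4728
−0.28·log₂(0.28) = 0.5142
−0.04·log₂(0.04) = 0.1858
Sum ≈ 2.4284 → 2.428 bits.

2.428 bits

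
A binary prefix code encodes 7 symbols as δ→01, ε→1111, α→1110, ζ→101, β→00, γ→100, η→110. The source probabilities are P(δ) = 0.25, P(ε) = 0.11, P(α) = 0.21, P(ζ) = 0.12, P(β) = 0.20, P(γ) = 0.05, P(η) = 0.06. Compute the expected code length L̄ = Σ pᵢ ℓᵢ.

2.87 bits/symbol

L̄ = Σ pᵢ·ℓᵢ = 0.25·2 + 0.11·4 + 0.21·4 + 0.12·3 + 0.20·2 + 0.05·3 + 0.06·3 = 2.87 bits/symbol.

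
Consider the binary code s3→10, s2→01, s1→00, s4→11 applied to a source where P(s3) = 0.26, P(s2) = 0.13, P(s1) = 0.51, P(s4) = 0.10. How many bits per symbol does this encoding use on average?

2 bits/symbol

L̄ = Σ pᵢ·ℓᵢ = 0.26·2 + 0.13·2 + 0.51·2 + 0.10·2 = 2 bits/symbol.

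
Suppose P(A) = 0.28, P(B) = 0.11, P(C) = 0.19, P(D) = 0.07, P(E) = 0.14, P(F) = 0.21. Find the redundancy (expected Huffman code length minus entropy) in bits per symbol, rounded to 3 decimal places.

0.042 bits

Entropy H = −Σ p log₂ p ≈ 2.4582 bits.
Huffman merges: 7/100+11/100→9/50; 7/50+9/50→8/25; 19/100+21/100→2/5; 7/25+8/25→3/5; 2/5+3/5→1. L = 5/2 ≈ 2.5000.
L − H = 2.5000 − 2.4582 = 0.042 bits.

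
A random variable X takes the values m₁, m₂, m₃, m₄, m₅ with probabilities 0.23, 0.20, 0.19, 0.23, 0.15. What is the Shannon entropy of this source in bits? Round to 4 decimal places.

H = −Σ pᵢ log₂ pᵢ.
−0.23·log₂(0.23) = 0.4877
−0.20·log₂(0.20) = 0.4644
−0.19·log₂(0.19) = 0.4552
−0.23·log₂(0.23) = 0.4877
−0.15·log₂(0.15) = 0.4105
Sum ≈ 2.3055 → 2.3055 bits.

2.3055 bits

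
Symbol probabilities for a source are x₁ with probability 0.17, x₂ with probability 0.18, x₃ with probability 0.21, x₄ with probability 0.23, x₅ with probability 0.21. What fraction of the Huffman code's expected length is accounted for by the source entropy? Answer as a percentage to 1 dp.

Entropy H = −Σ p log₂ p ≈ 2.3132 bits.
Huffman merges: 17/100+9/50→7/20; 21/100+21/100→21/50; 23/100+7/20→29/50; 21/50+29/50→1. L = 47/20 ≈ 2.3500.
Efficiency = H/L = 2.3132/2.3500 = 98.4%.

98.4%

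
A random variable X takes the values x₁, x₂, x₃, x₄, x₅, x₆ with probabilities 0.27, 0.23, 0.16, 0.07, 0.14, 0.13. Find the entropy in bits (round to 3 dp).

2.469 bits

H = −Σ pᵢ log₂ pᵢ.
−0.27·log₂(0.27) = 0.5100
−0.23·log₂(0.23) = 0.4877
−0.16·log₂(0.16) = 0.4230
−0.07·log₂(0.07) = 0.2686
−0.14·log₂(0.14) = 0.3971
−0.13·log₂(0.13) = 0.3826
Sum ≈ 2.4690 → 2.469 bits.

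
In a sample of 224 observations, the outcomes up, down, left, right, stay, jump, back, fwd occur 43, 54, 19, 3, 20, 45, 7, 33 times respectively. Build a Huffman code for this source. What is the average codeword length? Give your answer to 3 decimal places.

2.732 bits/symbol

Probabilities are the counts divided by 224.
Repeatedly combine the two least-probable nodes; the expected code length is the sum of the merged weights.
merge 3/224 + 1/32 → 5/112
merge 5/112 + 19/224 → 29/224
merge 5/56 + 29/224 → 7/32
merge 33/224 + 43/224 → 19/56
merge 45/224 + 7/32 → 47/112
merge 27/112 + 19/56 → 65/112
merge 47/112 + 65/112 → 1
L = 5/112 + 29/224 + 7/32 + 19/56 + 47/112 + 65/112 + 1 = 153/56 ≈ 2.732 bits/symbol.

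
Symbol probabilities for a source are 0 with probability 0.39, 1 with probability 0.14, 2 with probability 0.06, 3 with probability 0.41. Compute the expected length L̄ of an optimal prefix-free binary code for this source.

1.79 bits/symbol

Repeatedly combine the two least-probable nodes; the expected code length is the sum of the merged weights.
merge 3/50 + 7/50 → 1/5
merge 1/5 + 39/100 → 59/100
merge 41/100 + 59/100 → 1
L = 1/5 + 59/100 + 1 = 179/100 = 1.79 bits/symbol.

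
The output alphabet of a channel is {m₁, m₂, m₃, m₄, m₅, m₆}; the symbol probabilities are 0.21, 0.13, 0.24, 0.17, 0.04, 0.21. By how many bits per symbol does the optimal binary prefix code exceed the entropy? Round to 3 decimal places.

0.067 bits

Entropy H = −Σ p log₂ p ≈ 2.4428 bits.
Huffman merges: 1/25+13/100→17/100; 17/100+17/100→17/50; 21/100+21/100→21/50; 6/25+17/50→29/50; 21/50+29/50→1. L = 251/100 ≈ 2.5100.
L − H = 2.5100 − 2.4428 = 0.067 bits.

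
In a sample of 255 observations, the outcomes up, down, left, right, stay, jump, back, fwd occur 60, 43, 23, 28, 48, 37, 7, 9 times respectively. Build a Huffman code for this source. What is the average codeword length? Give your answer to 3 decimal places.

Probabilities are the counts divided by 255.
Repeatedly combine the two least-probable nodes; the expected code length is the sum of the merged weights.
merge 7/255 + 3/85 → 16/255
merge 16/255 + 23/255 → 13/85
merge 28/255 + 37/255 → 13/51
merge 13/85 + 43/255 → 82/255
merge 16/85 + 4/17 → 36/85
merge 13/51 + 82/255 → 49/85
merge 36/85 + 49/85 → 1
L = 16/255 + 13/85 + 13/51 + 82/255 + 36/85 + 49/85 + 1 = 712/255 ≈ 2.792 bits/symbol.

2.792 bits/symbol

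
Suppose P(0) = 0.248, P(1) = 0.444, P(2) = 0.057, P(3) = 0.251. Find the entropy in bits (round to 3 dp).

H = −Σ pᵢ log₂ pᵢ.
−0.248·log₂(0.248) = 0.4989
−0.444·log₂(0.444) = 0.5201
−0.057·log₂(0.057) = 0.2356
−0.251·log₂(0.251) = 0.5006
Sum ≈ 1.7551 → 1.755 bits.

1.755 bits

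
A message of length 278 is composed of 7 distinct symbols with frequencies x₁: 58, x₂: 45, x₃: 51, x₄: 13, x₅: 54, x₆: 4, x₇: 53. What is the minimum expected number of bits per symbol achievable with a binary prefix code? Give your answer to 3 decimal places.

Probabilities are the counts divided by 278.
Repeatedly combine the two least-probable nodes; the expected code length is the sum of the merged weights.
merge 2/139 + 13/278 → 17/278
merge 17/278 + 45/278 → 31/139
merge 51/278 + 53/278 → 52/139
merge 27/139 + 29/139 → 56/139
merge 31/139 + 52/139 → 83/139
merge 56/139 + 83/139 → 1
L = 17/278 + 31/139 + 52/139 + 56/139 + 83/139 + 1 = 739/278 ≈ 2.658 bits/symbol.

2.658 bits/symbol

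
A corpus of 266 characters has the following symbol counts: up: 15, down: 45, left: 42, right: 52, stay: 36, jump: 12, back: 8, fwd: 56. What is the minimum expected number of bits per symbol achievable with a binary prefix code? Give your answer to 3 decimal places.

Probabilities are the counts divided by 266.
Repeatedly combine the two least-probable nodes; the expected code length is the sum of the merged weights.
merge 4/133 + 6/133 → 10/133
merge 15/266 + 10/133 → 5/38
merge 5/38 + 18/133 → 71/266
merge 3/19 + 45/266 → 87/266
merge 26/133 + 4/19 → 54/133
merge 71/266 + 87/266 → 79/133
merge 54/133 + 79/133 → 1
L = 10/133 + 5/38 + 71/266 + 87/266 + 54/133 + 79/133 + 1 = 745/266 ≈ 2.801 bits/symbol.

2.801 bits/symbol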